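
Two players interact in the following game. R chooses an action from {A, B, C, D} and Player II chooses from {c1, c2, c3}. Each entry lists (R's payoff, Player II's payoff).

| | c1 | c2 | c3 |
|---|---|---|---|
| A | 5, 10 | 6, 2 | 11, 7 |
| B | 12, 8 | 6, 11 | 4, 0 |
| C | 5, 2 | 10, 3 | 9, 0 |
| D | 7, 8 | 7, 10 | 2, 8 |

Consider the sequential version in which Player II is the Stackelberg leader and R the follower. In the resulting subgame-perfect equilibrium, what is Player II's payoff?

8

Backward induction with Player II moving first.
- c1 → R plays B (best of 5, 12, 5, 7); Player II gets 8.
- c2 → R plays C (best of 6, 6, 10, 7); Player II gets 3.
- c3 → R plays A (best of 11, 4, 9, 2); Player II gets 7.
Among 8, 3, 7, the best is 8 at c1. Subgame-perfect outcome: (B, c1) with payoffs (12, 8).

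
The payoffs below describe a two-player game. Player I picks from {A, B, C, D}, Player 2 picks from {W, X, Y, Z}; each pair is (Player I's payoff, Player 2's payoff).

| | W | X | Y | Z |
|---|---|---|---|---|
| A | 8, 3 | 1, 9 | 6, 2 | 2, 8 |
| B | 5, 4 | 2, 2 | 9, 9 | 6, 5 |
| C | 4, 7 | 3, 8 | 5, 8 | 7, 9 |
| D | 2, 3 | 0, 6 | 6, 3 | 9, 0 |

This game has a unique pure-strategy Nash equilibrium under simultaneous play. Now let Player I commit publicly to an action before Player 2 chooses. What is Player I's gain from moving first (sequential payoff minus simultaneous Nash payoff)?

0

Backward induction with Player I moving first.
- A: BR = X, leader payoff 1.
- B: BR = Y, leader payoff 9.
- C: BR = Z, leader payoff 7.
- D: BR = X, leader payoff 0.
Among 1, 9, 7, 0, the best is 9 at B. Subgame-perfect outcome: (B, Y) with payoffs (9, 9).
Under simultaneous play:
Player I's best replies: W→A; X→C; Y→B; Z→D.
Player 2's best replies: A→X; B→Y; C→Z; D→X.
Only (B, Y) has each player best-responding; Nash payoffs (9, 9).
Player I's commitment gain: 9 − 9 = 0.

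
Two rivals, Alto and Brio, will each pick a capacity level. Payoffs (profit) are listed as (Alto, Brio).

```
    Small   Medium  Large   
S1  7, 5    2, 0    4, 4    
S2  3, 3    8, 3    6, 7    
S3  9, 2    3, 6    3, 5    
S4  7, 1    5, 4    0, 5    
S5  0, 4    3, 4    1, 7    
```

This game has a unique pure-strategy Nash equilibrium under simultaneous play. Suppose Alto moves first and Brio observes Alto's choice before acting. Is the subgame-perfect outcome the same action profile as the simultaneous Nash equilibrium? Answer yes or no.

Brio best-responds to each possible Alto move:
- S1: Brio compares 5, 0, 4 and picks Small; Alto would get 7.
- S2: Brio compares 3, 3, 7 and picks Large; Alto would get 6.
- S3: Brio compares 2, 6, 5 and picks Medium; Alto would get 3.
- S4: Brio compares 1, 4, 5 and picks Large; Alto would get 0.
- S5: Brio compares 4, 4, 7 and picks Large; Alto would get 1.
Maximizing over 7, 6, 3, 0, 1, Alto chooses S1. Subgame-perfect outcome: (S1, Small) with payoffs (7, 5).
For the simultaneous game, intersect best replies.
Alto's best replies: Small→S3; Medium→S2; Large→S2.
Brio's best replies: S1→Small; S2→Large; S3→Medium; S4→Large; S5→Large.
Only (S2, Large) has each player best-responding; Nash payoffs (6, 7).
Sequential outcome (S1, Small) differs from the Nash profile (S2, Large).

no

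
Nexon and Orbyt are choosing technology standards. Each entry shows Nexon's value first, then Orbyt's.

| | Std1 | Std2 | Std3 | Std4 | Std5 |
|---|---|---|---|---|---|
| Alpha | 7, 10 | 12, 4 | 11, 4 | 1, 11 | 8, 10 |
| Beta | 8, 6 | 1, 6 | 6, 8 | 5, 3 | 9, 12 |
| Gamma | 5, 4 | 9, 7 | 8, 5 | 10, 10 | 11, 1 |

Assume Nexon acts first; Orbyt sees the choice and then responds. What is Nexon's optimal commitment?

Backward induction with Nexon moving first.
- Alpha: Orbyt compares 10, 4, 4, 11, 10 and picks Std4; Nexon would get 1.
- Beta: Orbyt compares 6, 6, 8, 3, 12 and picks Std5; Nexon would get 9.
- Gamma: Orbyt compares 4, 7, 5, 10, 1 and picks Std4; Nexon would get 10.
Nexon's induced payoffs are 1, 9, 10, so Nexon commits to Gamma. Subgame-perfect outcome: (Gamma, Std4) with payoffs (10, 10).

Gamma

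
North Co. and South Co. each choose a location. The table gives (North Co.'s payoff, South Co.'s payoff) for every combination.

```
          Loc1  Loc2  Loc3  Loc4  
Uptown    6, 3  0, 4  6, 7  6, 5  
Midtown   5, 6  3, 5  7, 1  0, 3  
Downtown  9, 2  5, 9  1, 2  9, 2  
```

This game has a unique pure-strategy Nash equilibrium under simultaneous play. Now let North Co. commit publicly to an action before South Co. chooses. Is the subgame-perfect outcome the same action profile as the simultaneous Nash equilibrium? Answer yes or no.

South Co. best-responds to each possible North Co. move:
- Uptown → South Co. plays Loc3 (best of 3, 4, 7, 5); North Co. gets 6.
- Midtown → South Co. plays Loc1 (best of 6, 5, 1, 3); North Co. gets 5.
- Downtown → South Co. plays Loc2 (best of 2, 9, 2, 2); North Co. gets 5.
Maximizing over 6, 5, 5, North Co. chooses Uptown. Subgame-perfect outcome: (Uptown, Loc3) with payoffs (6, 7).
Under simultaneous play:
North Co.'s best replies: Loc1→Downtown; Loc2→Downtown; Loc3→Midtown; Loc4→Downtown.
South Co.'s best replies: Uptown→Loc3; Midtown→Loc1; Downtown→Loc2.
The unique mutual best reply is (Downtown, Loc2), giving (5, 9).
Sequential outcome (Uptown, Loc3) differs from the Nash profile (Downtown, Loc2).

no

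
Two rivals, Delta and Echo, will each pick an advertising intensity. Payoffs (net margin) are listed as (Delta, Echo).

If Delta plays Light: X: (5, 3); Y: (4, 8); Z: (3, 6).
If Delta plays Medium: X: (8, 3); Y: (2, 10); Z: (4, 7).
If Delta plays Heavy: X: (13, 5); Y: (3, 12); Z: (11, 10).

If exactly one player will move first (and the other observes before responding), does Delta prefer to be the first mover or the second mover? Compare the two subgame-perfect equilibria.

second

If Delta leads: Echo's best replies are Light→Y, Medium→Y, Heavy→Y; Delta's induced payoffs 4, 2, 3; outcome (Light, Y), payoffs (4, 8).
If Echo leads: Delta's best replies are X→Heavy, Y→Light, Z→Heavy; Echo's induced payoffs 5, 8, 10; outcome (Heavy, Z), payoffs (11, 10).
Delta gets 4 moving first and 11 moving second, so Delta prefers to move second.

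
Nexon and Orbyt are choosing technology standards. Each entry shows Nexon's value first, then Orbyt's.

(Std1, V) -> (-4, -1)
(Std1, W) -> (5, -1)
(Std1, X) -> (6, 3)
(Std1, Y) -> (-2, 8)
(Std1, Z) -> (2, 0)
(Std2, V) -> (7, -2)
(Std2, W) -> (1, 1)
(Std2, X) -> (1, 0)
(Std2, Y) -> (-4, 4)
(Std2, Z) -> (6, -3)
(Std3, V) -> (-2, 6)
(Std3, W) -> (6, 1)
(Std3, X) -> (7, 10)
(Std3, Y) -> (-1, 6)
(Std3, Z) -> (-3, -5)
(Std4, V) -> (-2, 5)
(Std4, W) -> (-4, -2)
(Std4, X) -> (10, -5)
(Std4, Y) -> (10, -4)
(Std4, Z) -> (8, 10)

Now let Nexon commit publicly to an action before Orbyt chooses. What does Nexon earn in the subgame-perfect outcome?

8

Orbyt best-responds to each possible Nexon move:
- Std1 → Orbyt plays Y (best of -1, -1, 3, 8, 0); Nexon gets -2.
- Std2 → Orbyt plays Y (best of -2, 1, 0, 4, -3); Nexon gets -4.
- Std3 → Orbyt plays X (best of 6, 1, 10, 6, -5); Nexon gets 7.
- Std4 → Orbyt plays Z (best of 5, -2, -5, -4, 10); Nexon gets 8.
Maximizing over -2, -4, 7, 8, Nexon chooses Std4. Subgame-perfect outcome: (Std4, Z) with payoffs (8, 10).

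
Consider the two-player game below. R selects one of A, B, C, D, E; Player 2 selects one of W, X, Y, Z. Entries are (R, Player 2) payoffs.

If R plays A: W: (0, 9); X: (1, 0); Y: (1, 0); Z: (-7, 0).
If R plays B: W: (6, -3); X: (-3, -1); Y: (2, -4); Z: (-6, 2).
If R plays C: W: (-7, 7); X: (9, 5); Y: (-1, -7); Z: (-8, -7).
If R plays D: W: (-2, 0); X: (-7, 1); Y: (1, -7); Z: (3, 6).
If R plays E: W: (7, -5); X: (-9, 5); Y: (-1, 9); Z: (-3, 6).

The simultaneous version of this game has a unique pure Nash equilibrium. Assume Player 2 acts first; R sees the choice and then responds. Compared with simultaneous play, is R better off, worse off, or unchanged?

unchanged

Backward induction with Player 2 moving first.
- W → R plays E (best of 0, 6, -7, -2, 7); Player 2 gets -5.
- X → R plays C (best of 1, -3, 9, -7, -9); Player 2 gets 5.
- Y → R plays B (best of 1, 2, -1, 1, -1); Player 2 gets -4.
- Z → R plays D (best of -7, -6, -8, 3, -3); Player 2 gets 6.
Player 2's induced payoffs are -5, 5, -4, 6, so Player 2 commits to Z. Subgame-perfect outcome: (D, Z) with payoffs (3, 6).
For the simultaneous game, intersect best replies.
R's best replies: W→E; X→C; Y→B; Z→D.
Player 2's best replies: A→W; B→Z; C→W; D→Z; E→Y.
The unique mutual best reply is (D, Z), giving (3, 6).
R earns 3 sequentially versus 3 at the Nash outcome: unchanged.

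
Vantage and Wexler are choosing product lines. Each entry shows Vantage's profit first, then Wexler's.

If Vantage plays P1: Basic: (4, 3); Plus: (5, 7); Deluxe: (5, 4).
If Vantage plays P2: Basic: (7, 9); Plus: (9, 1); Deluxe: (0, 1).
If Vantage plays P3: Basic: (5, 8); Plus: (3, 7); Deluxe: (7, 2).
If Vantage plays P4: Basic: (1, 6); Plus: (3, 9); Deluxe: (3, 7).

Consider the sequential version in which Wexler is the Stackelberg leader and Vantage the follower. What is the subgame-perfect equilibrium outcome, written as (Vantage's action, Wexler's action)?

(P2, Basic)

Backward induction with Wexler moving first.
- Basic: BR = P2, leader payoff 9.
- Plus: BR = P2, leader payoff 1.
- Deluxe: BR = P3, leader payoff 2.
Among 9, 1, 2, the best is 9 at Basic. Subgame-perfect outcome: (P2, Basic) with payoffs (7, 9).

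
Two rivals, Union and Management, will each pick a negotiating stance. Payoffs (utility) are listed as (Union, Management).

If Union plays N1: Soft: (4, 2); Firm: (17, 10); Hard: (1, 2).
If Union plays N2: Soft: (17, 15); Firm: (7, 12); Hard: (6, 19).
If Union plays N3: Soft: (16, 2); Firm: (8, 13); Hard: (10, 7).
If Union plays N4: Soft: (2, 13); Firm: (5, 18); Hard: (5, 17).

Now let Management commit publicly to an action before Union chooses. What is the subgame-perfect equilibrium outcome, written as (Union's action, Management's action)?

Union best-responds to each possible Management move:
- Soft: Union compares 4, 17, 16, 2 and picks N2; Management would get 15.
- Firm: Union compares 17, 7, 8, 5 and picks N1; Management would get 10.
- Hard: Union compares 1, 6, 10, 5 and picks N3; Management would get 7.
Management's induced payoffs are 15, 10, 7, so Management commits to Soft. Subgame-perfect outcome: (N2, Soft) with payoffs (17, 15).

(N2, Soft)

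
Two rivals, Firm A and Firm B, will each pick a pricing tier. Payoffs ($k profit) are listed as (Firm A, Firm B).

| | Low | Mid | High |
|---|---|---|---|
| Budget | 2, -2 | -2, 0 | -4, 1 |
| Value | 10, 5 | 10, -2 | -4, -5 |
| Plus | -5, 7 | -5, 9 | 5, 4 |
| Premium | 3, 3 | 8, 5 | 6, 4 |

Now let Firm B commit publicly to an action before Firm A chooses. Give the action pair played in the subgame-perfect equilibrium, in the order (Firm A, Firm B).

(Value, Low)

Backward induction with Firm B moving first.
- Low → Firm A plays Value (best of 2, 10, -5, 3); Firm B gets 5.
- Mid → Firm A plays Value (best of -2, 10, -5, 8); Firm B gets -2.
- High → Firm A plays Premium (best of -4, -4, 5, 6); Firm B gets 4.
Among 5, -2, 4, the best is 5 at Low. Subgame-perfect outcome: (Value, Low) with payoffs (10, 5).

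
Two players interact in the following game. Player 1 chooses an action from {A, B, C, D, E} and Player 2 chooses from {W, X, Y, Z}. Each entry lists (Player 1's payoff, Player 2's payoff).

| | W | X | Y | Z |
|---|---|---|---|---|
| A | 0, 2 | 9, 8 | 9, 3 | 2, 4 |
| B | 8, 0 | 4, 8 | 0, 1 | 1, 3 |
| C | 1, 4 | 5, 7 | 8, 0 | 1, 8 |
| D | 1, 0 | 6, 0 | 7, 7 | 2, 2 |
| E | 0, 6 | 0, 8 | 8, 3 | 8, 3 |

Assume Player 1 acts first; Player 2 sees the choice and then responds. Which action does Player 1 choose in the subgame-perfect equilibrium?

Backward induction with Player 1 moving first.
- A: BR = X, leader payoff 9.
- B: BR = X, leader payoff 4.
- C: BR = Z, leader payoff 1.
- D: BR = Y, leader payoff 7.
- E: BR = X, leader payoff 0.
Among 9, 4, 1, 7, 0, the best is 9 at A. Subgame-perfect outcome: (A, X) with payoffs (9, 8).

A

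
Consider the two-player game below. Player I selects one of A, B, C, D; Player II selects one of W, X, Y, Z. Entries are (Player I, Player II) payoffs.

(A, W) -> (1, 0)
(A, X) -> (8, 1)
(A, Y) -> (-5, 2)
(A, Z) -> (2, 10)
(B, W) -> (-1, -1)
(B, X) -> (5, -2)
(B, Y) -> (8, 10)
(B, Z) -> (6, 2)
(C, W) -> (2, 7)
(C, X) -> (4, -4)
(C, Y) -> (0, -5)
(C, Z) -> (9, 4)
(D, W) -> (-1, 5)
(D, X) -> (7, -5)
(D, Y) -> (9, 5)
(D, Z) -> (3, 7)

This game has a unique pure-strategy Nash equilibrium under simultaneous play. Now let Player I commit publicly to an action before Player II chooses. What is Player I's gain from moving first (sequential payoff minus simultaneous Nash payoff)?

6

Backward induction with Player I moving first.
- A: Player II compares 0, 1, 2, 10 and picks Z; Player I would get 2.
- B: Player II compares -1, -2, 10, 2 and picks Y; Player I would get 8.
- C: Player II compares 7, -4, -5, 4 and picks W; Player I would get 2.
- D: Player II compares 5, -5, 5, 7 and picks Z; Player I would get 3.
Player I's induced payoffs are 2, 8, 2, 3, so Player I commits to B. Subgame-perfect outcome: (B, Y) with payoffs (8, 10).
Now find the simultaneous Nash equilibrium.
Player I's best replies: W→C; X→A; Y→D; Z→C.
Player II's best replies: A→Z; B→Y; C→W; D→Z.
Only (C, W) has each player best-responding; Nash payoffs (2, 7).
Player I's commitment gain: 8 − 2 = 6.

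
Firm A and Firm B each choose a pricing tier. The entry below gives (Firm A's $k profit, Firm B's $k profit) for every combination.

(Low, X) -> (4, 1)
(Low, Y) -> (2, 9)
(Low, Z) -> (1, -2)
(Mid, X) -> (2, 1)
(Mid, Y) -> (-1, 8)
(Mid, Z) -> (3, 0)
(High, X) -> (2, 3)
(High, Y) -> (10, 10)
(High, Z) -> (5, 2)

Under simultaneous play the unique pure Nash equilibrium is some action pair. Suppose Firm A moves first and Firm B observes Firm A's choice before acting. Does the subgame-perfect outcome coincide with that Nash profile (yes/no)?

Work backward from Firm B's decision.
- Low: Firm B compares 1, 9, -2 and picks Y; Firm A would get 2.
- Mid: Firm B compares 1, 8, 0 and picks Y; Firm A would get -1.
- High: Firm B compares 3, 10, 2 and picks Y; Firm A would get 10.
Maximizing over 2, -1, 10, Firm A chooses High. Subgame-perfect outcome: (High, Y) with payoffs (10, 10).
For the simultaneous game, intersect best replies.
Firm A's best replies: X→Low; Y→High; Z→High.
Firm B's best replies: Low→Y; Mid→Y; High→Y.
Only (High, Y) has each player best-responding; Nash payoffs (10, 10).
Sequential outcome (High, Y) coincides with the Nash profile (High, Y).

yes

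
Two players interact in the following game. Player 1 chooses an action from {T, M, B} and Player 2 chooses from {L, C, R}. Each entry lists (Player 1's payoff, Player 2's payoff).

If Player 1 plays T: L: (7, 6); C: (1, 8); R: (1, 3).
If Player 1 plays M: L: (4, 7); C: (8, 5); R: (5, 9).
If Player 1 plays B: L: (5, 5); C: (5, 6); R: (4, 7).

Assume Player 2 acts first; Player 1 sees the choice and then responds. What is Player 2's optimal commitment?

R

Solve by backward induction (Player 2 leads).
- L: Player 1 compares 7, 4, 5 and picks T; Player 2 would get 6.
- C: Player 1 compares 1, 8, 5 and picks M; Player 2 would get 5.
- R: Player 1 compares 1, 5, 4 and picks M; Player 2 would get 9.
Among 6, 5, 9, the best is 9 at R. Subgame-perfect outcome: (M, R) with payoffs (5, 9).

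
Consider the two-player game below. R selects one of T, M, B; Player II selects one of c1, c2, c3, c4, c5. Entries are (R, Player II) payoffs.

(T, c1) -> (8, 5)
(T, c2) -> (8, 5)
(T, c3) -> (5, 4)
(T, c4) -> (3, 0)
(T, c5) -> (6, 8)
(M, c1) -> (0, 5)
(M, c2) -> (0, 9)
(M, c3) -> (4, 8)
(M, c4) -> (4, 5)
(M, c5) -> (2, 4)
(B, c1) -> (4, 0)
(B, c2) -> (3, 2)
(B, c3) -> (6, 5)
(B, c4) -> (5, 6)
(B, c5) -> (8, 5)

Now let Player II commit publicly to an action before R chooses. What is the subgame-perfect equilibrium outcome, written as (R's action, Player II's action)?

Solve by backward induction (Player II leads).
- c1 → R plays T (best of 8, 0, 4); Player II gets 5.
- c2 → R plays T (best of 8, 0, 3); Player II gets 5.
- c3 → R plays B (best of 5, 4, 6); Player II gets 5.
- c4 → R plays B (best of 3, 4, 5); Player II gets 6.
- c5 → R plays B (best of 6, 2, 8); Player II gets 5.
Player II's induced payoffs are 5, 5, 5, 6, 5, so Player II commits to c4. Subgame-perfect outcome: (B, c4) with payoffs (5, 6).

(B, c4)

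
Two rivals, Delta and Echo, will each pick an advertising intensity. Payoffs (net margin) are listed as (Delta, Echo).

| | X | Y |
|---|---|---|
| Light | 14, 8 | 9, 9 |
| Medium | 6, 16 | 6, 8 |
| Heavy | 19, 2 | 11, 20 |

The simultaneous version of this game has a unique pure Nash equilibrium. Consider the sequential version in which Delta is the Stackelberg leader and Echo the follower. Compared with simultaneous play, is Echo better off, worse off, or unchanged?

unchanged

Work backward from Echo's decision.
- Light: BR = Y, leader payoff 9.
- Medium: BR = X, leader payoff 6.
- Heavy: BR = Y, leader payoff 11.
Among 9, 6, 11, the best is 11 at Heavy. Subgame-perfect outcome: (Heavy, Y) with payoffs (11, 20).
Now find the simultaneous Nash equilibrium.
Delta's best replies: X→Heavy; Y→Heavy.
Echo's best replies: Light→Y; Medium→X; Heavy→Y.
The unique mutual best reply is (Heavy, Y), giving (11, 20).
Echo earns 20 sequentially versus 20 at the Nash outcome: unchanged.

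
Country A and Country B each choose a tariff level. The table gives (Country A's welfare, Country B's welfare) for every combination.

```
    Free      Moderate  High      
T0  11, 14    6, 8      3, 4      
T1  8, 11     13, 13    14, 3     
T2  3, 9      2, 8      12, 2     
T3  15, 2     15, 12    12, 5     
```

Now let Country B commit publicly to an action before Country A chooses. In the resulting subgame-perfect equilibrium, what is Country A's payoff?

15

Work backward from Country A's decision.
- Free: BR = T3, leader payoff 2.
- Moderate: BR = T3, leader payoff 12.
- High: BR = T1, leader payoff 3.
Among 2, 12, 3, the best is 12 at Moderate. Subgame-perfect outcome: (T3, Moderate) with payoffs (15, 12).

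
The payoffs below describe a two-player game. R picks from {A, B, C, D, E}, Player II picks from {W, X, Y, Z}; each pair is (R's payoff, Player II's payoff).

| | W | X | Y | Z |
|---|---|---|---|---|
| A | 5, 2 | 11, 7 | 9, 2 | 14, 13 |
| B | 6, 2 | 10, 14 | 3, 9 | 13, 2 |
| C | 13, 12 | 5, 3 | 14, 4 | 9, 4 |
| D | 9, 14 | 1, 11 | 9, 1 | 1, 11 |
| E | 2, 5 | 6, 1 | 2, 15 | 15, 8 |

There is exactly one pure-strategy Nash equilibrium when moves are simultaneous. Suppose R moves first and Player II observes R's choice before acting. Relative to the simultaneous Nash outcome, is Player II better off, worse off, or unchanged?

Solve by backward induction (R leads).
- A: Player II compares 2, 7, 2, 13 and picks Z; R would get 14.
- B: Player II compares 2, 14, 9, 2 and picks X; R would get 10.
- C: Player II compares 12, 3, 4, 4 and picks W; R would get 13.
- D: Player II compares 14, 11, 1, 11 and picks W; R would get 9.
- E: Player II compares 5, 1, 15, 8 and picks Y; R would get 2.
Among 14, 10, 13, 9, 2, the best is 14 at A. Subgame-perfect outcome: (A, Z) with payoffs (14, 13).
Under simultaneous play:
R's best replies: W→C; X→A; Y→C; Z→E.
Player II's best replies: A→Z; B→X; C→W; D→W; E→Y.
The unique mutual best reply is (C, W), giving (13, 12).
Player II earns 13 sequentially versus 12 at the Nash outcome: better off.

better off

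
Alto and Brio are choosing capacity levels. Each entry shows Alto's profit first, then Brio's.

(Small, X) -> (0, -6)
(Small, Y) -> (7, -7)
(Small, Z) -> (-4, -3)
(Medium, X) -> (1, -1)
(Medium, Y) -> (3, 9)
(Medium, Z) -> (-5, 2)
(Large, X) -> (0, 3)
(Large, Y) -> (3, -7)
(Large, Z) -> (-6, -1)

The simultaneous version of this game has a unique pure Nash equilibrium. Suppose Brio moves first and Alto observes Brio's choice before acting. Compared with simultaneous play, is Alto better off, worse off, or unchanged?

Solve by backward induction (Brio leads).
- X: Alto compares 0, 1, 0 and picks Medium; Brio would get -1.
- Y: Alto compares 7, 3, 3 and picks Small; Brio would get -7.
- Z: Alto compares -4, -5, -6 and picks Small; Brio would get -3.
Brio's induced payoffs are -1, -7, -3, so Brio commits to X. Subgame-perfect outcome: (Medium, X) with payoffs (1, -1).
For the simultaneous game, intersect best replies.
Alto's best replies: X→Medium; Y→Small; Z→Small.
Brio's best replies: Small→Z; Medium→Y; Large→X.
Only (Small, Z) has each player best-responding; Nash payoffs (-4, -3).
Alto earns 1 sequentially versus -4 at the Nash outcome: better off.

better off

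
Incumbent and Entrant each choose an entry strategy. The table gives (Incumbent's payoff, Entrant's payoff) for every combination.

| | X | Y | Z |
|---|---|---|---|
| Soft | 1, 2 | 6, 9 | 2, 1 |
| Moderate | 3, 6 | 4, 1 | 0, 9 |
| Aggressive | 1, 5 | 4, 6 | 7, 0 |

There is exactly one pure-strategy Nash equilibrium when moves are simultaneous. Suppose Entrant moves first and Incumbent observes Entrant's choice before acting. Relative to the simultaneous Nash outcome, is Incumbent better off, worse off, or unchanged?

Incumbent best-responds to each possible Entrant move:
- X: BR = Moderate, leader payoff 6.
- Y: BR = Soft, leader payoff 9.
- Z: BR = Aggressive, leader payoff 0.
Among 6, 9, 0, the best is 9 at Y. Subgame-perfect outcome: (Soft, Y) with payoffs (6, 9).
For the simultaneous game, intersect best replies.
Incumbent's best replies: X→Moderate; Y→Soft; Z→Aggressive.
Entrant's best replies: Soft→Y; Moderate→Z; Aggressive→Y.
Only (Soft, Y) has each player best-responding; Nash payoffs (6, 9).
Incumbent earns 6 sequentially versus 6 at the Nash outcome: unchanged.

unchanged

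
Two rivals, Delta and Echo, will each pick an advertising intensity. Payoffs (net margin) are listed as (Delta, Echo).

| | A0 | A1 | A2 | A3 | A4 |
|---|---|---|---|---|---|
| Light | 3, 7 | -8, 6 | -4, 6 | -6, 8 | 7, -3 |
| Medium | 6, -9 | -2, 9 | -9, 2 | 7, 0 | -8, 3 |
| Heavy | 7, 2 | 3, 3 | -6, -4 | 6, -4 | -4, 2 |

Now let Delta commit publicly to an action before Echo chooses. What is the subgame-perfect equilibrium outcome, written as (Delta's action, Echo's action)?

(Heavy, A1)

Backward induction with Delta moving first.
- Light → Echo plays A3 (best of 7, 6, 6, 8, -3); Delta gets -6.
- Medium → Echo plays A1 (best of -9, 9, 2, 0, 3); Delta gets -2.
- Heavy → Echo plays A1 (best of 2, 3, -4, -4, 2); Delta gets 3.
Among -6, -2, 3, the best is 3 at Heavy. Subgame-perfect outcome: (Heavy, A1) with payoffs (3, 3).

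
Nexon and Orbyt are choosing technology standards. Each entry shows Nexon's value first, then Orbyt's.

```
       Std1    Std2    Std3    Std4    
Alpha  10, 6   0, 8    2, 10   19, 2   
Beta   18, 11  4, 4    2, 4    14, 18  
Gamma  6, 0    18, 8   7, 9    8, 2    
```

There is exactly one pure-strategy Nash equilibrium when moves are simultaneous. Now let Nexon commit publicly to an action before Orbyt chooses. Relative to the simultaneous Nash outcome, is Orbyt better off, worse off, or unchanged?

better off

Work backward from Orbyt's decision.
- Alpha → Orbyt plays Std3 (best of 6, 8, 10, 2); Nexon gets 2.
- Beta → Orbyt plays Std4 (best of 11, 4, 4, 18); Nexon gets 14.
- Gamma → Orbyt plays Std3 (best of 0, 8, 9, 2); Nexon gets 7.
Maximizing over 2, 14, 7, Nexon chooses Beta. Subgame-perfect outcome: (Beta, Std4) with payoffs (14, 18).
Under simultaneous play:
Nexon's best replies: Std1→Beta; Std2→Gamma; Std3→Gamma; Std4→Alpha.
Orbyt's best replies: Alpha→Std3; Beta→Std4; Gamma→Std3.
The unique mutual best reply is (Gamma, Std3), giving (7, 9).
Orbyt earns 18 sequentially versus 9 at the Nash outcome: better off.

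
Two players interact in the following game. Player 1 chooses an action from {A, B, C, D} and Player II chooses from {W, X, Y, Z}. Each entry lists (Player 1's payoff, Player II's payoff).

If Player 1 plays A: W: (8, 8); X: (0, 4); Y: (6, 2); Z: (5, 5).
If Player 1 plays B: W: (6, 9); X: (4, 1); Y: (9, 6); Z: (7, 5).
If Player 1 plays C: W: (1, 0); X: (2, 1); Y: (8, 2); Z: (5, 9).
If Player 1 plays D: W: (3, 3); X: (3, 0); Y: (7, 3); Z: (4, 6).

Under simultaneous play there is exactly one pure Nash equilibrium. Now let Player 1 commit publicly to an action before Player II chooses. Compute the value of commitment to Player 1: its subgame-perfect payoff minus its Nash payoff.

Player II best-responds to each possible Player 1 move:
- A: BR = W, leader payoff 8.
- B: BR = W, leader payoff 6.
- C: BR = Z, leader payoff 5.
- D: BR = Z, leader payoff 4.
Among 8, 6, 5, 4, the best is 8 at A. Subgame-perfect outcome: (A, W) with payoffs (8, 8).
Under simultaneous play:
Player 1's best replies: W→A; X→B; Y→B; Z→B.
Player II's best replies: A→W; B→W; C→Z; D→Z.
Only (A, W) has each player best-responding; Nash payoffs (8, 8).
Player 1's commitment gain: 8 − 8 = 0.

0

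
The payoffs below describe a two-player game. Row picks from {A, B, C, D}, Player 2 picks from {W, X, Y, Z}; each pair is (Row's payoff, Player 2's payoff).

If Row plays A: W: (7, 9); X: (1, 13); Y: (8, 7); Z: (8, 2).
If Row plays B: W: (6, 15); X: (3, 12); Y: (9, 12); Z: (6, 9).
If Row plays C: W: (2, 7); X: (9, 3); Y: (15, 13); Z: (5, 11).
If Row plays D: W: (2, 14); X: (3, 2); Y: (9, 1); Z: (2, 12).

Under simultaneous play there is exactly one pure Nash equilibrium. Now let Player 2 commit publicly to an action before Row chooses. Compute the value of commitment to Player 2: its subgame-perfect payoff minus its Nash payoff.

0

Backward induction with Player 2 moving first.
- W: BR = A, leader payoff 9.
- X: BR = C, leader payoff 3.
- Y: BR = C, leader payoff 13.
- Z: BR = A, leader payoff 2.
Player 2's induced payoffs are 9, 3, 13, 2, so Player 2 commits to Y. Subgame-perfect outcome: (C, Y) with payoffs (15, 13).
Under simultaneous play:
Row's best replies: W→A; X→C; Y→C; Z→A.
Player 2's best replies: A→X; B→W; C→Y; D→W.
The unique mutual best reply is (C, Y), giving (15, 13).
Player 2's commitment gain: 13 − 13 = 0.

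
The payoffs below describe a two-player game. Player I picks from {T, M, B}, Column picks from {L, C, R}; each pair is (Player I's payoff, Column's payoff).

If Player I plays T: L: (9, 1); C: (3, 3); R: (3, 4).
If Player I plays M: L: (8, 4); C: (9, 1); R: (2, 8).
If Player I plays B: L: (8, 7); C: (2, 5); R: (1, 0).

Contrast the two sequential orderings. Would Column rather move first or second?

second

If Player I leads: Column's best replies are T→R, M→R, B→L; Player I's induced payoffs 3, 2, 8; outcome (B, L), payoffs (8, 7).
If Column leads: Player I's best replies are L→T, C→M, R→T; Column's induced payoffs 1, 1, 4; outcome (T, R), payoffs (3, 4).
Column gets 4 moving first and 7 moving second, so Column prefers to move second.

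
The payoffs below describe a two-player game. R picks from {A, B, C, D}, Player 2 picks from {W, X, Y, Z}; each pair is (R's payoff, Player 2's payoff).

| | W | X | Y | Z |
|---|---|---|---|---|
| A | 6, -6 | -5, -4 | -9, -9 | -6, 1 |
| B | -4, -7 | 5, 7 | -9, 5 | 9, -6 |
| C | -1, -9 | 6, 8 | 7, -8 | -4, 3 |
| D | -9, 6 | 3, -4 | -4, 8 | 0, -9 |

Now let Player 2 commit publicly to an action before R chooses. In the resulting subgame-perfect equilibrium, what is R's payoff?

Solve by backward induction (Player 2 leads).
- W → R plays A (best of 6, -4, -1, -9); Player 2 gets -6.
- X → R plays C (best of -5, 5, 6, 3); Player 2 gets 8.
- Y → R plays C (best of -9, -9, 7, -4); Player 2 gets -8.
- Z → R plays B (best of -6, 9, -4, 0); Player 2 gets -6.
Among -6, 8, -8, -6, the best is 8 at X. Subgame-perfect outcome: (C, X) with payoffs (6, 8).

6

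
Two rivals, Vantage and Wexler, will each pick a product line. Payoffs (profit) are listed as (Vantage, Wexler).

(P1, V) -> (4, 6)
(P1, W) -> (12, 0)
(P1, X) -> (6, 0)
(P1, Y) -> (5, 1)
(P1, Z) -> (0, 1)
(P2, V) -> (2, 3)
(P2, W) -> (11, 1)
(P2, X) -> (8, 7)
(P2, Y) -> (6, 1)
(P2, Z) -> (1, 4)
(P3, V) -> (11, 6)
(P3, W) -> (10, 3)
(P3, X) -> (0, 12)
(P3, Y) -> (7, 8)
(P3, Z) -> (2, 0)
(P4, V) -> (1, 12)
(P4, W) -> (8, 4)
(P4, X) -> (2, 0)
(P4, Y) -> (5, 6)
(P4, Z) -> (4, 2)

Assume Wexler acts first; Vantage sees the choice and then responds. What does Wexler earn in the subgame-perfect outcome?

Vantage best-responds to each possible Wexler move:
- V: BR = P3, leader payoff 6.
- W: BR = P1, leader payoff 0.
- X: BR = P2, leader payoff 7.
- Y: BR = P3, leader payoff 8.
- Z: BR = P4, leader payoff 2.
Among 6, 0, 7, 8, 2, the best is 8 at Y. Subgame-perfect outcome: (P3, Y) with payoffs (7, 8).

8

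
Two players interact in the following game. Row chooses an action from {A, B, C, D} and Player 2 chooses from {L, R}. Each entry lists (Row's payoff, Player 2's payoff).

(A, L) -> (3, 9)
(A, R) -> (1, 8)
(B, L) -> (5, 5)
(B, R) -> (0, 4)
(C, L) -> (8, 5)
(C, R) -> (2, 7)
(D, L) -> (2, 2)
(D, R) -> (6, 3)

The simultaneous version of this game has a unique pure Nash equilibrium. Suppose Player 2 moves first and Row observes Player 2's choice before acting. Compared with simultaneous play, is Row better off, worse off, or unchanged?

Row best-responds to each possible Player 2 move:
- L: BR = C, leader payoff 5.
- R: BR = D, leader payoff 3.
Among 5, 3, the best is 5 at L. Subgame-perfect outcome: (C, L) with payoffs (8, 5).
Under simultaneous play:
Row's best replies: L→C; R→D.
Player 2's best replies: A→L; B→L; C→R; D→R.
Only (D, R) has each player best-responding; Nash payoffs (6, 3).
Row earns 8 sequentially versus 6 at the Nash outcome: better off.

better off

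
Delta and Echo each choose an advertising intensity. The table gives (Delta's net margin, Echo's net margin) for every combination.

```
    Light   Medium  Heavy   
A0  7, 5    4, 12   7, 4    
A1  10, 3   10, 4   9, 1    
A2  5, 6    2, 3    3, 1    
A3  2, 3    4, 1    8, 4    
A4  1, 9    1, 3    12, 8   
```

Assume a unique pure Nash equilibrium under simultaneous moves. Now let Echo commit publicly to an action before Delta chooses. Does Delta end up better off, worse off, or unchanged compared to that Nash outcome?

better off

Solve by backward induction (Echo leads).
- Light: BR = A1, leader payoff 3.
- Medium: BR = A1, leader payoff 4.
- Heavy: BR = A4, leader payoff 8.
Among 3, 4, 8, the best is 8 at Heavy. Subgame-perfect outcome: (A4, Heavy) with payoffs (12, 8).
For the simultaneous game, intersect best replies.
Delta's best replies: Light→A1; Medium→A1; Heavy→A4.
Echo's best replies: A0→Medium; A1→Medium; A2→Light; A3→Heavy; A4→Light.
The unique mutual best reply is (A1, Medium), giving (10, 4).
Delta earns 12 sequentially versus 10 at the Nash outcome: better off.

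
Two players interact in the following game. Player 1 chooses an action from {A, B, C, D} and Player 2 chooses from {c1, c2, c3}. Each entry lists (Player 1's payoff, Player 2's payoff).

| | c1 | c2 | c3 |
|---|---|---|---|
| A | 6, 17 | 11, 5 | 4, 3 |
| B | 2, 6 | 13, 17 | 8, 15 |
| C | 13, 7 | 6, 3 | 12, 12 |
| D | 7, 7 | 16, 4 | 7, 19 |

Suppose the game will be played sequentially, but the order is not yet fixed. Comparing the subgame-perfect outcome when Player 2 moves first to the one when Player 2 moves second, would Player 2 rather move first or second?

If Player 1 leads: Player 2's best replies are A→c1, B→c2, C→c3, D→c3; Player 1's induced payoffs 6, 13, 12, 7; outcome (B, c2), payoffs (13, 17).
If Player 2 leads: Player 1's best replies are c1→C, c2→D, c3→C; Player 2's induced payoffs 7, 4, 12; outcome (C, c3), payoffs (12, 12).
Player 2 gets 12 moving first and 17 moving second, so Player 2 prefers to move second.

second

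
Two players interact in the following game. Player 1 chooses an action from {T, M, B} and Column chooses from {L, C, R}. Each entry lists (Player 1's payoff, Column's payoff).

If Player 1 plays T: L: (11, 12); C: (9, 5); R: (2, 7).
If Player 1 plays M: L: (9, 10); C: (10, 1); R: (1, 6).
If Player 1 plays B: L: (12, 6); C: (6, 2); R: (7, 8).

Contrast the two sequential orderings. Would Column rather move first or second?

If Player 1 leads: Column's best replies are T→L, M→L, B→R; Player 1's induced payoffs 11, 9, 7; outcome (T, L), payoffs (11, 12).
If Column leads: Player 1's best replies are L→B, C→M, R→B; Column's induced payoffs 6, 1, 8; outcome (B, R), payoffs (7, 8).
Column gets 8 moving first and 12 moving second, so Column prefers to move second.

second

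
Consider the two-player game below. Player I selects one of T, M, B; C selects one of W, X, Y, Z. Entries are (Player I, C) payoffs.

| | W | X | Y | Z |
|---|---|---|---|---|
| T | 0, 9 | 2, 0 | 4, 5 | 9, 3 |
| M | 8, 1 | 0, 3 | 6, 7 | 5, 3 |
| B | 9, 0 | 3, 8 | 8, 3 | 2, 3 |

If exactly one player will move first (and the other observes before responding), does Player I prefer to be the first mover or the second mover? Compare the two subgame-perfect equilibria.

first

If Player I leads: C's best replies are T→W, M→Y, B→X; Player I's induced payoffs 0, 6, 3; outcome (M, Y), payoffs (6, 7).
If C leads: Player I's best replies are W→B, X→B, Y→B, Z→T; C's induced payoffs 0, 8, 3, 3; outcome (B, X), payoffs (3, 8).
Player I gets 6 moving first and 3 moving second, so Player I prefers to move first.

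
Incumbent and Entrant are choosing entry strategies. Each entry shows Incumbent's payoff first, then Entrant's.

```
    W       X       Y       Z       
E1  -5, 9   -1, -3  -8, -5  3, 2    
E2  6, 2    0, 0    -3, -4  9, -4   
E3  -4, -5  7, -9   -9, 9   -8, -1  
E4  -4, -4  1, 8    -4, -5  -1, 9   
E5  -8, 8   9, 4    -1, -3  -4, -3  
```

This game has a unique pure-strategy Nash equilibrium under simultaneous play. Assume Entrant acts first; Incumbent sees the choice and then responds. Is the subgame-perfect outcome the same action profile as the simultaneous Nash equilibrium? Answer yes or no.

no

Backward induction with Entrant moving first.
- W → Incumbent plays E2 (best of -5, 6, -4, -4, -8); Entrant gets 2.
- X → Incumbent plays E5 (best of -1, 0, 7, 1, 9); Entrant gets 4.
- Y → Incumbent plays E5 (best of -8, -3, -9, -4, -1); Entrant gets -3.
- Z → Incumbent plays E2 (best of 3, 9, -8, -1, -4); Entrant gets -4.
Maximizing over 2, 4, -3, -4, Entrant chooses X. Subgame-perfect outcome: (E5, X) with payoffs (9, 4).
For the simultaneous game, intersect best replies.
Incumbent's best replies: W→E2; X→E5; Y→E5; Z→E2.
Entrant's best replies: E1→W; E2→W; E3→Y; E4→Z; E5→W.
The unique mutual best reply is (E2, W), giving (6, 2).
Sequential outcome (E5, X) differs from the Nash profile (E2, W).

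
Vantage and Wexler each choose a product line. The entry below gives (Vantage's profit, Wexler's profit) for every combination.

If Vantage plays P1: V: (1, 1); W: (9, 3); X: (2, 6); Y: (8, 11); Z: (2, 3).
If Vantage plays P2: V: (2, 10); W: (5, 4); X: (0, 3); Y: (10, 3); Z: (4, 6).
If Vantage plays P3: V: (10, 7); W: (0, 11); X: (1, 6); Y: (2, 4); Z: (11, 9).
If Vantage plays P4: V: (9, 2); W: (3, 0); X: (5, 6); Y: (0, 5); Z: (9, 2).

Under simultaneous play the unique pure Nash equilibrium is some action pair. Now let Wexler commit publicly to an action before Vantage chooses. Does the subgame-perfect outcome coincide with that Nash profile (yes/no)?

Solve by backward induction (Wexler leads).
- V: BR = P3, leader payoff 7.
- W: BR = P1, leader payoff 3.
- X: BR = P4, leader payoff 6.
- Y: BR = P2, leader payoff 3.
- Z: BR = P3, leader payoff 9.
Maximizing over 7, 3, 6, 3, 9, Wexler chooses Z. Subgame-perfect outcome: (P3, Z) with payoffs (11, 9).
Now find the simultaneous Nash equilibrium.
Vantage's best replies: V→P3; W→P1; X→P4; Y→P2; Z→P3.
Wexler's best replies: P1→Y; P2→V; P3→W; P4→X.
The unique mutual best reply is (P4, X), giving (5, 6).
Sequential outcome (P3, Z) differs from the Nash profile (P4, X).

no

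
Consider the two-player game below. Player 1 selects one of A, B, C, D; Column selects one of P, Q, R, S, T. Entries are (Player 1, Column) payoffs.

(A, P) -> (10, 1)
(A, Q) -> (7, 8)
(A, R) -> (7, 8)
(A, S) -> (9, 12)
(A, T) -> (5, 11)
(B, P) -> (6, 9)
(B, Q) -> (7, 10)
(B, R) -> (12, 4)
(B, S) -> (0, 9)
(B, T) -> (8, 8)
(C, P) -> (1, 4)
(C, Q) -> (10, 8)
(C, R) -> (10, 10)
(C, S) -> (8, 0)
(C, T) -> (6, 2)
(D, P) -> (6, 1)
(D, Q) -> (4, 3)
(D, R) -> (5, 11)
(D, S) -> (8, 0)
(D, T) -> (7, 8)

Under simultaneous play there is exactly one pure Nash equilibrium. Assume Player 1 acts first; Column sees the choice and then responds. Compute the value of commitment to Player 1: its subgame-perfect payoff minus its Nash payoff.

Work backward from Column's decision.
- A → Column plays S (best of 1, 8, 8, 12, 11); Player 1 gets 9.
- B → Column plays Q (best of 9, 10, 4, 9, 8); Player 1 gets 7.
- C → Column plays R (best of 4, 8, 10, 0, 2); Player 1 gets 10.
- D → Column plays R (best of 1, 3, 11, 0, 8); Player 1 gets 5.
Maximizing over 9, 7, 10, 5, Player 1 chooses C. Subgame-perfect outcome: (C, R) with payoffs (10, 10).
Now find the simultaneous Nash equilibrium.
Player 1's best replies: P→A; Q→C; R→B; S→A; T→B.
Column's best replies: A→S; B→Q; C→R; D→R.
Only (A, S) has each player best-responding; Nash payoffs (9, 12).
Player 1's commitment gain: 10 − 9 = 1.

1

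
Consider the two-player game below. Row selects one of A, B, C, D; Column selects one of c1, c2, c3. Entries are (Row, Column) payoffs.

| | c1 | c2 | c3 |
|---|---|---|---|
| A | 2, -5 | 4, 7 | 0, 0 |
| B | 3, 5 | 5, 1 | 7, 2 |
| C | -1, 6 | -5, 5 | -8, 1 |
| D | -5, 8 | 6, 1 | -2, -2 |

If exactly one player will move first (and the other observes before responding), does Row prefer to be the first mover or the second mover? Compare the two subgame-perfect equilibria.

If Row leads: Column's best replies are A→c2, B→c1, C→c1, D→c1; Row's induced payoffs 4, 3, -1, -5; outcome (A, c2), payoffs (4, 7).
If Column leads: Row's best replies are c1→B, c2→D, c3→B; Column's induced payoffs 5, 1, 2; outcome (B, c1), payoffs (3, 5).
Row gets 4 moving first and 3 moving second, so Row prefers to move first.

first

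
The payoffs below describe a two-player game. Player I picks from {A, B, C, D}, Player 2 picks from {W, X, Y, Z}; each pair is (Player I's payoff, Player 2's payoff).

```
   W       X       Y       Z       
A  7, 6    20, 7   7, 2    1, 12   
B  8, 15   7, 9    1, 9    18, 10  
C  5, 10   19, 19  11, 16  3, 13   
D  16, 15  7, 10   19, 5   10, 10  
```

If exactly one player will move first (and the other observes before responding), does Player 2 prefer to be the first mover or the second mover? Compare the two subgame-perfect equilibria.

second

If Player I leads: Player 2's best replies are A→Z, B→W, C→X, D→W; Player I's induced payoffs 1, 8, 19, 16; outcome (C, X), payoffs (19, 19).
If Player 2 leads: Player I's best replies are W→D, X→A, Y→D, Z→B; Player 2's induced payoffs 15, 7, 5, 10; outcome (D, W), payoffs (16, 15).
Player 2 gets 15 moving first and 19 moving second, so Player 2 prefers to move second.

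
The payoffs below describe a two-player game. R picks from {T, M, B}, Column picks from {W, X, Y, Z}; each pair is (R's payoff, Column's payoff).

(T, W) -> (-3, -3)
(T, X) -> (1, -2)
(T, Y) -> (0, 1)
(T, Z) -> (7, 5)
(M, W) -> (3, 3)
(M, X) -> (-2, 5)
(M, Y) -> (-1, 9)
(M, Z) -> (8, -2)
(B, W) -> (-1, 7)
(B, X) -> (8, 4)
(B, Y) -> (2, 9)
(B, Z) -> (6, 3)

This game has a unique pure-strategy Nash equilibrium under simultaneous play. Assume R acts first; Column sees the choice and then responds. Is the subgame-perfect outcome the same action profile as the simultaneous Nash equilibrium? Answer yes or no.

no

Solve by backward induction (R leads).
- T → Column plays Z (best of -3, -2, 1, 5); R gets 7.
- M → Column plays Y (best of 3, 5, 9, -2); R gets -1.
- B → Column plays Y (best of 7, 4, 9, 3); R gets 2.
Among 7, -1, 2, the best is 7 at T. Subgame-perfect outcome: (T, Z) with payoffs (7, 5).
For the simultaneous game, intersect best replies.
R's best replies: W→M; X→B; Y→B; Z→M.
Column's best replies: T→Z; M→Y; B→Y.
Only (B, Y) has each player best-responding; Nash payoffs (2, 9).
Sequential outcome (T, Z) differs from the Nash profile (B, Y).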